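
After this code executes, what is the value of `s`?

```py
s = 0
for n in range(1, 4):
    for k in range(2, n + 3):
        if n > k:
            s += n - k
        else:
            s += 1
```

n=1,k=2: not 1>2, s = 0+1 = 1
n=1,k=3: not 1>3, s = 1+1 = 2
n=2,k=2: not 2>2, s = 2+1 = 3
n=2,k=3: not 2>3, s = 3+1 = 4
n=2,k=4: not 2>4, s = 4+1 = 5
n=3,k=2: 3>2, s = 5+1 = 6
n=3,k=3: not 3>3, s = 6+1 = 7
n=3,k=4: not 3>4, s = 7+1 = 8
n=3,k=5: not 3>5, s = 8+1 = 9

9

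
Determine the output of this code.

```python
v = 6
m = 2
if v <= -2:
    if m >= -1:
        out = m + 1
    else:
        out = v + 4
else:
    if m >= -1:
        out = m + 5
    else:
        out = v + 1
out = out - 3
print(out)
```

4

v=6, m=2
v <= -2 is False; m >= -1 is True
→ out = m + 5 = 7
out = 7-3 = 4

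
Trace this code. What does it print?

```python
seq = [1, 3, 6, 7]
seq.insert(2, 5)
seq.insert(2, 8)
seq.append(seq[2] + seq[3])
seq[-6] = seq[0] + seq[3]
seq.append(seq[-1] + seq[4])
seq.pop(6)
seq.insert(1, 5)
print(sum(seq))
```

insert 5 at 2 → [1, 3, 5, 6, 7]
insert 8 at 2 → [1, 3, 8, 5, 6, 7]
append seq[2]+seq[3] = 8+5 = 13 → [1, 3, 8, 5, 6, 7, 13]
seq[-6] = seq[0]+seq[3] = 1+5 = 6 → [1, 6, 8, 5, 6, 7, 13]
append seq[-1]+seq[4] = 13+6 = 19 → [1, 6, 8, 5, 6, 7, 13, 19]
pop(6) removes 13 → [1, 6, 8, 5, 6, 7, 19]
insert 5 at 1 → [1, 5, 6, 8, 5, 6, 7, 19]
sum = 57

57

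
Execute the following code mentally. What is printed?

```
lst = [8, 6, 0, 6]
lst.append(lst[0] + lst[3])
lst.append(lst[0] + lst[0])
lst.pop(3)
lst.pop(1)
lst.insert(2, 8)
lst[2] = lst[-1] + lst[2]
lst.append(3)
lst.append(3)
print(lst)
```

[8, 0, 24, 14, 16, 3, 3]

append lst[0]+lst[3] = 8+6 = 14 → [8, 6, 0, 6, 14]
append lst[0]+lst[0] = 8+8 = 16 → [8, 6, 0, 6, 14, 16]
pop(3) removes 6 → [8, 6, 0, 14, 16]
pop(1) removes 6 → [8, 0, 14, 16]
insert 8 at 2 → [8, 0, 8, 14, 16]
lst[2] = lst[-1]+lst[2] = 16+8 = 24 → [8, 0, 24, 14, 16]
append 3 → [8, 0, 24, 14, 16, 3]
append 3 → [8, 0, 24, 14, 16, 3, 3]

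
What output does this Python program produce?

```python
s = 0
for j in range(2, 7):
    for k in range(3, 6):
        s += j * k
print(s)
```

240

j=2,k=3: s = 0+6 = 6
j=2,k=4: s = 6+8 = 14
j=2,k=5: s = 14+10 = 24
j=3,k=3: s = 24+9 = 33
j=3,k=4: s = 33+12 = 45
j=3,k=5: s = 45+15 = 60
j=4,k=3: s = 60+12 = 72
j=4,k=4: s = 72+16 = 88
j=4,k=5: s = 88+20 = 108
j=5,k=3: s = 108+15 = 123
j=5,k=4: s = 123+20 = 143
j=5,k=5: s = 143+25 = 168
j=6,k=3: s = 168+18 = 186
j=6,k=4: s = 186+24 = 210
j=6,k=5: s = 210+30 = 240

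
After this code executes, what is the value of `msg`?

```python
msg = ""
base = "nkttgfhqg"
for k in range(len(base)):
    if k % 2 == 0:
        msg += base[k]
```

'ntghg'

k=0: add 'n' → 'n'
k=1: skip
k=2: add 't' → 'nt'
k=3: skip
k=4: add 'g' → 'ntg'
k=5: skip
k=6: add 'h' → 'ntgh'
k=7: skip
k=8: add 'g' → 'ntghg'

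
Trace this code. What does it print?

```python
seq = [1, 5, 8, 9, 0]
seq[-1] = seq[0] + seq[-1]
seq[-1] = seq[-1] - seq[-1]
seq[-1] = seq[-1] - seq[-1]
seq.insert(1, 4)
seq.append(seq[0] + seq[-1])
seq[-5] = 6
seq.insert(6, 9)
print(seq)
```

seq[-1] = seq[0]+seq[-1] = 1+0 = 1 → [1, 5, 8, 9, 1]
seq[-1] = seq[-1]-seq[-1] = 1-1 = 0 → [1, 5, 8, 9, 0]
seq[-1] = seq[-1]-seq[-1] = 0-0 = 0 → [1, 5, 8, 9, 0]
insert 4 at 1 → [1, 4, 5, 8, 9, 0]
append seq[0]+seq[-1] = 1+0 = 1 → [1, 4, 5, 8, 9, 0, 1]
seq[-5] = 6 → [1, 4, 6, 8, 9, 0, 1]
insert 9 at 6 → [1, 4, 6, 8, 9, 0, 9, 1]

[1, 4, 6, 8, 9, 0, 9, 1]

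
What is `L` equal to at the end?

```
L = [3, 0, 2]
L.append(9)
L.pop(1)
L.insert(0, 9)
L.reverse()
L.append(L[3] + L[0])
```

append 9 → [3, 0, 2, 9]
pop(1) removes 0 → [3, 2, 9]
insert 9 at 0 → [9, 3, 2, 9]
reverse → [9, 2, 3, 9]
append L[3]+L[0] = 9+9 = 18 → [9, 2, 3, 9, 18]

[9, 2, 3, 9, 18]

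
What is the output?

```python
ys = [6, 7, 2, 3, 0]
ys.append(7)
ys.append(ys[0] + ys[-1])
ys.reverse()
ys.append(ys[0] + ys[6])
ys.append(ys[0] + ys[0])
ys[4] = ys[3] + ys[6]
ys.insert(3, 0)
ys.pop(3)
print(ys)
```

[13, 7, 0, 3, 9, 7, 6, 19, 26]

append 7 → [6, 7, 2, 3, 0, 7]
append ys[0]+ys[-1] = 6+7 = 13 → [6, 7, 2, 3, 0, 7, 13]
reverse → [13, 7, 0, 3, 2, 7, 6]
append ys[0]+ys[6] = 13+6 = 19 → [13, 7, 0, 3, 2, 7, 6, 19]
append ys[0]+ys[0] = 13+13 = 26 → [13, 7, 0, 3, 2, 7, 6, 19, 26]
ys[4] = ys[3]+ys[6] = 3+6 = 9 → [13, 7, 0, 3, 9, 7, 6, 19, 26]
insert 0 at 3 → [13, 7, 0, 0, 3, 9, 7, 6, 19, 26]
pop(3) removes 0 → [13, 7, 0, 3, 9, 7, 6, 19, 26]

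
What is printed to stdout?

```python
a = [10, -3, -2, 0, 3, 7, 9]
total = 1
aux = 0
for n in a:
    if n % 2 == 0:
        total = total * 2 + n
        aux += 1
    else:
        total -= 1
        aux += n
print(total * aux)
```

n=10: even, total = 1*2+10 = 12; aux=1
n=-3: not even, total = 12-1 = 11; aux=-2
n=-2: even, total = 11*2+(-2) = 20; aux=-1
n=0: even, total = 20*2+0 = 40; aux=0
n=3: not even, total = 40-1 = 39; aux=3
n=7: not even, total = 39-1 = 38; aux=10
n=9: not even, total = 38-1 = 37; aux=19
total*aux = 37*19 = 703

703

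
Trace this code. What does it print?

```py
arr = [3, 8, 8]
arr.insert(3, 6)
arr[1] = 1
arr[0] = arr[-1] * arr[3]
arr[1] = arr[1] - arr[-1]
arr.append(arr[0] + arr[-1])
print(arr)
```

[36, -5, 8, 6, 42]

insert 6 at 3 → [3, 8, 8, 6]
arr[1] = 1 → [3, 1, 8, 6]
arr[0] = arr[-1]*arr[3] = 6*6 = 36 → [36, 1, 8, 6]
arr[1] = arr[1]-arr[-1] = 1-6 = -5 → [36, -5, 8, 6]
append arr[0]+arr[-1] = 36+6 = 42 → [36, -5, 8, 6, 42]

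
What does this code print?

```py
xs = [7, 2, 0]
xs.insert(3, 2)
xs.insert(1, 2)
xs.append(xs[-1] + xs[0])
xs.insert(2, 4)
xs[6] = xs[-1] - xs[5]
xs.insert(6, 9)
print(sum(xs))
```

insert 2 at 3 → [7, 2, 0, 2]
insert 2 at 1 → [7, 2, 2, 0, 2]
append xs[-1]+xs[0] = 2+7 = 9 → [7, 2, 2, 0, 2, 9]
insert 4 at 2 → [7, 2, 4, 2, 0, 2, 9]
xs[6] = xs[-1]-xs[5] = 9-2 = 7 → [7, 2, 4, 2, 0, 2, 7]
insert 9 at 6 → [7, 2, 4, 2, 0, 2, 9, 7]
sum = 33

33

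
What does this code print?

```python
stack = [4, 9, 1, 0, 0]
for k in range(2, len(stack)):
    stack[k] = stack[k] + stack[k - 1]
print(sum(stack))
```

43

k=2: stack[2] = 1+9 = 10 → [4, 9, 10, 0, 0]
k=3: stack[3] = 0+10 = 10 → [4, 9, 10, 10, 0]
k=4: stack[4] = 0+10 = 10 → [4, 9, 10, 10, 10]
sum = 43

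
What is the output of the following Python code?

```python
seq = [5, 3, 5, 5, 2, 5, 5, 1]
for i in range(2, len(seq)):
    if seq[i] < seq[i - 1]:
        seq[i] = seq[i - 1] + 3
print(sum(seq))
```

68

i=2: 5>=3, unchanged → [5, 3, 5, 5, 2, 5, 5, 1]
i=3: 5>=5, unchanged → [5, 3, 5, 5, 2, 5, 5, 1]
i=4: 2<5, seq[4] = 5+3 = 8 → [5, 3, 5, 5, 8, 5, 5, 1]
i=5: 5<8, seq[5] = 8+3 = 11 → [5, 3, 5, 5, 8, 11, 5, 1]
i=6: 5<11, seq[6] = 11+3 = 14 → [5, 3, 5, 5, 8, 11, 14, 1]
i=7: 1<14, seq[7] = 14+3 = 17 → [5, 3, 5, 5, 8, 11, 14, 17]
sum = 68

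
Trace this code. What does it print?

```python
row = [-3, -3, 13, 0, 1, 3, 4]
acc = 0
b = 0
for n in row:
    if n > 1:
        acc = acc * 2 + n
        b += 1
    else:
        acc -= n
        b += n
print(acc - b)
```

n=-3: not >1, acc = 0-(-3) = 3; b=-3
n=-3: not >1, acc = 3-(-3) = 6; b=-6
n=13: >1, acc = 6*2+13 = 25; b=-5
n=0: not >1, acc = 25-0 = 25; b=-5
n=1: not >1, acc = 25-1 = 24; b=-4
n=3: >1, acc = 24*2+3 = 51; b=-3
n=4: >1, acc = 51*2+4 = 106; b=-2
acc-b = 106-(-2) = 108

108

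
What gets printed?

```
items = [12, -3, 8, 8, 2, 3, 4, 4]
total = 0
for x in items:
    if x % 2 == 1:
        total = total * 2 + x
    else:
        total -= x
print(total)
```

-95

x=12: not odd, total = 0-12 = -12
x=-3: odd, total = (-12)*2+(-3) = -27
x=8: not odd, total = (-27)-8 = -35
x=8: not odd, total = (-35)-8 = -43
x=2: not odd, total = (-43)-2 = -45
x=3: odd, total = (-45)*2+3 = -87
x=4: not odd, total = (-87)-4 = -91
x=4: not odd, total = (-91)-4 = -95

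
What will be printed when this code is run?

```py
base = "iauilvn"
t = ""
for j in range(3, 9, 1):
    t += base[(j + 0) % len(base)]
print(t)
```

j=3: add base[3]='i' → 'i'
j=4: add base[4]='l' → 'il'
j=5: add base[5]='v' → 'ilv'
j=6: add base[6]='n' → 'ilvn'
j=7: add base[0]='i' → 'ilvni'
j=8: add base[1]='a' → 'ilvnia'

ilvnia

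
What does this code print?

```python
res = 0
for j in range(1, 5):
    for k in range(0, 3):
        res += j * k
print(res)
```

j=1,k=0: res = 0+0 = 0
j=1,k=1: res = 0+1 = 1
j=1,k=2: res = 1+2 = 3
j=2,k=0: res = 3+0 = 3
j=2,k=1: res = 3+2 = 5
j=2,k=2: res = 5+4 = 9
j=3,k=0: res = 9+0 = 9
j=3,k=1: res = 9+3 = 12
j=3,k=2: res = 12+6 = 18
j=4,k=0: res = 18+0 = 18
j=4,k=1: res = 18+4 = 22
j=4,k=2: res = 22+8 = 30

30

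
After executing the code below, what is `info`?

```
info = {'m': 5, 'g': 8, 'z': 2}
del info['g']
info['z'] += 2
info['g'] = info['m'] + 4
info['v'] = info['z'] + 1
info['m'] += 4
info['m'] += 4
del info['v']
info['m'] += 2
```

del 'g' → {'m': 5, 'z': 2}
info['z'] = 2+2 = 4 → {'m': 5, 'z': 4}
info['g'] = info['m']+4 = 9 → {'m': 5, 'z': 4, 'g': 9}
info['v'] = info['z']+1 = 5 → {'m': 5, 'z': 4, 'g': 9, 'v': 5}
info['m'] = 5+4 = 9 → {'m': 9, 'z': 4, 'g': 9, 'v': 5}
info['m'] = 9+4 = 13 → {'m': 13, 'z': 4, 'g': 9, 'v': 5}
del 'v' → {'m': 13, 'z': 4, 'g': 9}
info['m'] = 13+2 = 15 → {'m': 15, 'z': 4, 'g': 9}

{'m': 15, 'z': 4, 'g': 9}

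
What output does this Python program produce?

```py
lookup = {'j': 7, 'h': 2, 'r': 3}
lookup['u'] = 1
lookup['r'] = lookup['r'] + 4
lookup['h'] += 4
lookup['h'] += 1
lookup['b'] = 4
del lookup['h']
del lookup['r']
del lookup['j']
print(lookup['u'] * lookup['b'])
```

lookup['u'] = 1 → {'j': 7, 'h': 2, 'r': 3, 'u': 1}
lookup['r'] = lookup['r']+4 = 7 → {'j': 7, 'h': 2, 'r': 7, 'u': 1}
lookup['h'] = 2+4 = 6 → {'j': 7, 'h': 6, 'r': 7, 'u': 1}
lookup['h'] = 6+1 = 7 → {'j': 7, 'h': 7, 'r': 7, 'u': 1}
lookup['b'] = 4 → {'j': 7, 'h': 7, 'r': 7, 'u': 1, 'b': 4}
del 'h' → {'j': 7, 'r': 7, 'u': 1, 'b': 4}
del 'r' → {'j': 7, 'u': 1, 'b': 4}
del 'j' → {'u': 1, 'b': 4}
lookup['u']*lookup['b'] = 1*4 = 4

4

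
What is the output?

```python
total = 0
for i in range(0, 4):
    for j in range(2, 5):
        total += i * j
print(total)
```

i=0,j=2: total = 0+0 = 0
i=0,j=3: total = 0+0 = 0
i=0,j=4: total = 0+0 = 0
i=1,j=2: total = 0+2 = 2
i=1,j=3: total = 2+3 = 5
i=1,j=4: total = 5+4 = 9
i=2,j=2: total = 9+4 = 13
i=2,j=3: total = 13+6 = 19
i=2,j=4: total = 19+8 = 27
i=3,j=2: total = 27+6 = 33
i=3,j=3: total = 33+9 = 42
i=3,j=4: total = 42+12 = 54

54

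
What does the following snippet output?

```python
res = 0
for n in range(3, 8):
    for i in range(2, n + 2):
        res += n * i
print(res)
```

n=3,i=2: res = 0+6 = 6
n=3,i=3: res = 6+9 = 15
n=3,i=4: res = 15+12 = 27
n=4,i=2: res = 27+8 = 35
n=4,i=3: res = 35+12 = 47
n=4,i=4: res = 47+16 = 63
n=4,i=5: res = 63+20 = 83
n=5,i=2: res = 83+10 = 93
n=5,i=3: res = 93+15 = 108
n=5,i=4: res = 108+20 = 128
n=5,i=5: res = 128+25 = 153
n=5,i=6: res = 153+30 = 183
n=6,i=2: res = 183+12 = 195
n=6,i=3: res = 195+18 = 213
n=6,i=4: res = 213+24 = 237
n=6,i=5: res = 237+30 = 267
n=6,i=6: res = 267+36 = 303
n=6,i=7: res = 303+42 = 345
n=7,i=2: res = 345+14 = 359
n=7,i=3: res = 359+21 = 380
n=7,i=4: res = 380+28 = 408
n=7,i=5: res = 408+35 = 443
n=7,i=6: res = 443+42 = 485
n=7,i=7: res = 485+49 = 534
n=7,i=8: res = 534+56 = 590

590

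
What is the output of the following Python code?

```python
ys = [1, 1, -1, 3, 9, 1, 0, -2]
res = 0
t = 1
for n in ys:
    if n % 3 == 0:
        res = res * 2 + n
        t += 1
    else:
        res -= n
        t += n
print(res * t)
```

88

n=1: not %3==0, res = 0-1 = -1; t=2
n=1: not %3==0, res = (-1)-1 = -2; t=3
n=-1: not %3==0, res = (-2)-(-1) = -1; t=2
n=3: %3==0, res = (-1)*2+3 = 1; t=3
n=9: %3==0, res = 1*2+9 = 11; t=4
n=1: not %3==0, res = 11-1 = 10; t=5
n=0: %3==0, res = 10*2+0 = 20; t=6
n=-2: not %3==0, res = 20-(-2) = 22; t=4
res*t = 22*4 = 88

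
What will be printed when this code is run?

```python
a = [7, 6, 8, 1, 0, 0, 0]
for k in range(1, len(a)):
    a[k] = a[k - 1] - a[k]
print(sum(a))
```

-31

k=1: a[1] = 7-6 = 1 → [7, 1, 8, 1, 0, 0, 0]
k=2: a[2] = 1-8 = -7 → [7, 1, -7, 1, 0, 0, 0]
k=3: a[3] = (-7)-1 = -8 → [7, 1, -7, -8, 0, 0, 0]
k=4: a[4] = (-8)-0 = -8 → [7, 1, -7, -8, -8, 0, 0]
k=5: a[5] = (-8)-0 = -8 → [7, 1, -7, -8, -8, -8, 0]
k=6: a[6] = (-8)-0 = -8 → [7, 1, -7, -8, -8, -8, -8]
sum = -31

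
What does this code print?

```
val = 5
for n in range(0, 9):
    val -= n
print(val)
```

-31

n=0: val = 5-0 = 5
n=1: val = 5-1 = 4
n=2: val = 4-2 = 2
n=3: val = 2-3 = -1
n=4: val = (-1)-4 = -5
n=5: val = (-5)-5 = -10
n=6: val = (-10)-6 = -16
n=7: val = (-16)-7 = -23
n=8: val = (-23)-8 = -31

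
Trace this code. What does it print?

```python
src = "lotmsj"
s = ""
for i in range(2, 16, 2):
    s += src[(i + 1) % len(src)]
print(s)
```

mjomjom

i=2: add src[3]='m' → 'm'
i=4: add src[5]='j' → 'mj'
i=6: add src[1]='o' → 'mjo'
i=8: add src[3]='m' → 'mjom'
i=10: add src[5]='j' → 'mjomj'
i=12: add src[1]='o' → 'mjomjo'
i=14: add src[3]='m' → 'mjomjom'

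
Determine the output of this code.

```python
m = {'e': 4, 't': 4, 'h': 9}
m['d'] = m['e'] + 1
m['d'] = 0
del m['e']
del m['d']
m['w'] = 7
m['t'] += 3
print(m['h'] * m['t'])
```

m['d'] = m['e']+1 = 5 → {'e': 4, 't': 4, 'h': 9, 'd': 5}
m['d'] = 0 → {'e': 4, 't': 4, 'h': 9, 'd': 0}
del 'e' → {'t': 4, 'h': 9, 'd': 0}
del 'd' → {'t': 4, 'h': 9}
m['w'] = 7 → {'t': 4, 'h': 9, 'w': 7}
m['t'] = 4+3 = 7 → {'t': 7, 'h': 9, 'w': 7}
m['h']*m['t'] = 9*7 = 63

63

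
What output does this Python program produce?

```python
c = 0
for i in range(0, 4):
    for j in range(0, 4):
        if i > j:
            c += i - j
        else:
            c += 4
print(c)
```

50

i=0,j=0: not 0>0, c = 0+4 = 4
i=0,j=1: not 0>1, c = 4+4 = 8
i=0,j=2: not 0>2, c = 8+4 = 12
i=0,j=3: not 0>3, c = 12+4 = 16
i=1,j=0: 1>0, c = 16+1 = 17
i=1,j=1: not 1>1, c = 17+4 = 21
i=1,j=2: not 1>2, c = 21+4 = 25
i=1,j=3: not 1>3, c = 25+4 = 29
i=2,j=0: 2>0, c = 29+2 = 31
i=2,j=1: 2>1, c = 31+1 = 32
i=2,j=2: not 2>2, c = 32+4 = 36
i=2,j=3: not 2>3, c = 36+4 = 40
i=3,j=0: 3>0, c = 40+3 = 43
i=3,j=1: 3>1, c = 43+2 = 45
i=3,j=2: 3>2, c = 45+1 = 46
i=3,j=3: not 3>3, c = 46+4 = 50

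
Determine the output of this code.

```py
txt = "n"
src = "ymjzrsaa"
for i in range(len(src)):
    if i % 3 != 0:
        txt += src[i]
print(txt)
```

nmjrsa

i=0: skip
i=1: add 'm' → 'nm'
i=2: add 'j' → 'nmj'
i=3: skip
i=4: add 'r' → 'nmjr'
i=5: add 's' → 'nmjrs'
i=6: skip
i=7: add 'a' → 'nmjrsa'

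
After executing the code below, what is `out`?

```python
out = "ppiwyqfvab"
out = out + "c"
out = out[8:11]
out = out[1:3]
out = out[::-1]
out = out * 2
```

+ 'c' → 'ppiwyqfvabc'
slice [8:11] → 'abc'
slice [1:3] → 'bc'
reverse → 'cb'
repeat ×2 → 'cbcb'

'cbcb'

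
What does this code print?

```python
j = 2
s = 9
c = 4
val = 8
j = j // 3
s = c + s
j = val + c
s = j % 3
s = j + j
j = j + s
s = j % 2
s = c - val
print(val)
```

j = 2//3 = 0
s = 4+9 = 13
j = 8+4 = 12
s = 12%3 = 0
s = 12+12 = 24
j = 12+24 = 36
s = 36%2 = 0
s = 4-8 = -4

8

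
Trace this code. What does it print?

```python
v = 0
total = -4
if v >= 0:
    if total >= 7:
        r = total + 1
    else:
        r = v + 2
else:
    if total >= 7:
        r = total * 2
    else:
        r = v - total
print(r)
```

2

v=0, total=-4
v >= 0 is True; total >= 7 is False
→ r = v + 2 = 2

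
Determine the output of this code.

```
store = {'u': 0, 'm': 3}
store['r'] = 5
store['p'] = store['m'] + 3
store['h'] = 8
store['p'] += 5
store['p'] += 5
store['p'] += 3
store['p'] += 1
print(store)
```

{'u': 0, 'm': 3, 'r': 5, 'p': 20, 'h': 8}

store['r'] = 5 → {'u': 0, 'm': 3, 'r': 5}
store['p'] = store['m']+3 = 6 → {'u': 0, 'm': 3, 'r': 5, 'p': 6}
store['h'] = 8 → {'u': 0, 'm': 3, 'r': 5, 'p': 6, 'h': 8}
store['p'] = 6+5 = 11 → {'u': 0, 'm': 3, 'r': 5, 'p': 11, 'h': 8}
store['p'] = 11+5 = 16 → {'u': 0, 'm': 3, 'r': 5, 'p': 16, 'h': 8}
store['p'] = 16+3 = 19 → {'u': 0, 'm': 3, 'r': 5, 'p': 19, 'h': 8}
store['p'] = 19+1 = 20 → {'u': 0, 'm': 3, 'r': 5, 'p': 20, 'h': 8}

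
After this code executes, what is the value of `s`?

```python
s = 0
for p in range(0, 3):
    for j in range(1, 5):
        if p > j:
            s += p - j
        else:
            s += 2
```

23

p=0,j=1: not 0>1, s = 0+2 = 2
p=0,j=2: not 0>2, s = 2+2 = 4
p=0,j=3: not 0>3, s = 4+2 = 6
p=0,j=4: not 0>4, s = 6+2 = 8
p=1,j=1: not 1>1, s = 8+2 = 10
p=1,j=2: not 1>2, s = 10+2 = 12
p=1,j=3: not 1>3, s = 12+2 = 14
p=1,j=4: not 1>4, s = 14+2 = 16
p=2,j=1: 2>1, s = 16+1 = 17
p=2,j=2: not 2>2, s = 17+2 = 19
p=2,j=3: not 2>3, s = 19+2 = 21
p=2,j=4: not 2>4, s = 21+2 = 23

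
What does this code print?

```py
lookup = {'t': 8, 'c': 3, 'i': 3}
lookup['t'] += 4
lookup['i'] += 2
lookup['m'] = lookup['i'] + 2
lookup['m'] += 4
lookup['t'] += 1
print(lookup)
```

lookup['t'] = 8+4 = 12 → {'t': 12, 'c': 3, 'i': 3}
lookup['i'] = 3+2 = 5 → {'t': 12, 'c': 3, 'i': 5}
lookup['m'] = lookup['i']+2 = 7 → {'t': 12, 'c': 3, 'i': 5, 'm': 7}
lookup['m'] = 7+4 = 11 → {'t': 12, 'c': 3, 'i': 5, 'm': 11}
lookup['t'] = 12+1 = 13 → {'t': 13, 'c': 3, 'i': 5, 'm': 11}

{'t': 13, 'c': 3, 'i': 5, 'm': 11}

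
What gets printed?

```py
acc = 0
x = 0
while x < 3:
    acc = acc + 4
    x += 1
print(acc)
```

x=0: acc = 0+4 = 4
x=1: acc = 4+4 = 8
x=2: acc = 8+4 = 12

12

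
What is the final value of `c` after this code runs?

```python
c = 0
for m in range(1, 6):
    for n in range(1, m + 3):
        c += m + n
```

165

m=1,n=1: c = 0+2 = 2
m=1,n=2: c = 2+3 = 5
m=1,n=3: c = 5+4 = 9
m=2,n=1: c = 9+3 = 12
m=2,n=2: c = 12+4 = 16
m=2,n=3: c = 16+5 = 21
m=2,n=4: c = 21+6 = 27
m=3,n=1: c = 27+4 = 31
m=3,n=2: c = 31+5 = 36
m=3,n=3: c = 36+6 = 42
m=3,n=4: c = 42+7 = 49
m=3,n=5: c = 49+8 = 57
m=4,n=1: c = 57+5 = 62
m=4,n=2: c = 62+6 = 68
m=4,n=3: c = 68+7 = 75
m=4,n=4: c = 75+8 = 83
m=4,n=5: c = 83+9 = 92
m=4,n=6: c = 92+10 = 102
m=5,n=1: c = 102+6 = 108
m=5,n=2: c = 108+7 = 115
m=5,n=3: c = 115+8 = 123
m=5,n=4: c = 123+9 = 132
m=5,n=5: c = 132+10 = 142
m=5,n=6: c = 142+11 = 153
m=5,n=7: c = 153+12 = 165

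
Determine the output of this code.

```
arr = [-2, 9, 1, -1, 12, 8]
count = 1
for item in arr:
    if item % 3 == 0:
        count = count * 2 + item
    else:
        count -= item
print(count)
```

34

item=-2: not %3==0, count = 1-(-2) = 3
item=9: %3==0, count = 3*2+9 = 15
item=1: not %3==0, count = 15-1 = 14
item=-1: not %3==0, count = 14-(-1) = 15
item=12: %3==0, count = 15*2+12 = 42
item=8: not %3==0, count = 42-8 = 34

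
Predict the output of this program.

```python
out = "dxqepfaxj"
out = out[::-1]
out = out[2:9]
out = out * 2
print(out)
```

afpeqxdafpeqxd

reverse → 'jxafpeqxd'
slice [2:9] → 'afpeqxd'
repeat ×2 → 'afpeqxdafpeqxd'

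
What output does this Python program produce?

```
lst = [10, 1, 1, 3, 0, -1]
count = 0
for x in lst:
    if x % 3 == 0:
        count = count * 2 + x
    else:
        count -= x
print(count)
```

-41

x=10: not %3==0, count = 0-10 = -10
x=1: not %3==0, count = (-10)-1 = -11
x=1: not %3==0, count = (-11)-1 = -12
x=3: %3==0, count = (-12)*2+3 = -21
x=0: %3==0, count = (-21)*2+0 = -42
x=-1: not %3==0, count = (-42)-(-1) = -41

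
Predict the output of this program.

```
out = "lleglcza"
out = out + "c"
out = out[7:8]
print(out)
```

a

+ 'c' → 'lleglczac'
slice [7:8] → 'a'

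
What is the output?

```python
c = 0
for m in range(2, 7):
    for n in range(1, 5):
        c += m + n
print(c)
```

m=2,n=1: c = 0+3 = 3
m=2,n=2: c = 3+4 = 7
m=2,n=3: c = 7+5 = 12
m=2,n=4: c = 12+6 = 18
m=3,n=1: c = 18+4 = 22
m=3,n=2: c = 22+5 = 27
m=3,n=3: c = 27+6 = 33
m=3,n=4: c = 33+7 = 40
m=4,n=1: c = 40+5 = 45
m=4,n=2: c = 45+6 = 51
m=4,n=3: c = 51+7 = 58
m=4,n=4: c = 58+8 = 66
m=5,n=1: c = 66+6 = 72
m=5,n=2: c = 72+7 = 79
m=5,n=3: c = 79+8 = 87
m=5,n=4: c = 87+9 = 96
m=6,n=1: c = 96+7 = 103
m=6,n=2: c = 103+8 = 111
m=6,n=3: c = 111+9 = 120
m=6,n=4: c = 120+10 = 130

130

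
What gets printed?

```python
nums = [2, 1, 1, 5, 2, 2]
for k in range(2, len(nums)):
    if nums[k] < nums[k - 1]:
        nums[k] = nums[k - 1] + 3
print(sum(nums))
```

k=2: 1>=1, unchanged → [2, 1, 1, 5, 2, 2]
k=3: 5>=1, unchanged → [2, 1, 1, 5, 2, 2]
k=4: 2<5, nums[4] = 5+3 = 8 → [2, 1, 1, 5, 8, 2]
k=5: 2<8, nums[5] = 8+3 = 11 → [2, 1, 1, 5, 8, 11]
sum = 28

28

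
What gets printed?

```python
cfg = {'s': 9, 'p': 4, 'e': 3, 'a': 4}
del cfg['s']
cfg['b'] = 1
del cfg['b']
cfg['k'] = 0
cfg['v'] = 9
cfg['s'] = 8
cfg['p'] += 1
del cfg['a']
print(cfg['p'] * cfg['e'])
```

del 's' → {'p': 4, 'e': 3, 'a': 4}
cfg['b'] = 1 → {'p': 4, 'e': 3, 'a': 4, 'b': 1}
del 'b' → {'p': 4, 'e': 3, 'a': 4}
cfg['k'] = 0 → {'p': 4, 'e': 3, 'a': 4, 'k': 0}
cfg['v'] = 9 → {'p': 4, 'e': 3, 'a': 4, 'k': 0, 'v': 9}
cfg['s'] = 8 → {'p': 4, 'e': 3, 'a': 4, 'k': 0, 'v': 9, 's': 8}
cfg['p'] = 4+1 = 5 → {'p': 5, 'e': 3, 'a': 4, 'k': 0, 'v': 9, 's': 8}
del 'a' → {'p': 5, 'e': 3, 'k': 0, 'v': 9, 's': 8}
cfg['p']*cfg['e'] = 5*3 = 15

15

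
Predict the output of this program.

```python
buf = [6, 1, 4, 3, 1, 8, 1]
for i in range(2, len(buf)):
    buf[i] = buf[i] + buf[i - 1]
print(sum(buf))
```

i=2: buf[2] = 4+1 = 5 → [6, 1, 5, 3, 1, 8, 1]
i=3: buf[3] = 3+5 = 8 → [6, 1, 5, 8, 1, 8, 1]
i=4: buf[4] = 1+8 = 9 → [6, 1, 5, 8, 9, 8, 1]
i=5: buf[5] = 8+9 = 17 → [6, 1, 5, 8, 9, 17, 1]
i=6: buf[6] = 1+17 = 18 → [6, 1, 5, 8, 9, 17, 18]
sum = 64

64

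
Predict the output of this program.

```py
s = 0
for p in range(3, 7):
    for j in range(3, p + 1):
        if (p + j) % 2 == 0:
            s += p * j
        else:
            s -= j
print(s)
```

110

p=3,j=3: even sum, s = 0+9 = 9
p=4,j=3: odd sum, s = 9-3 = 6
p=4,j=4: even sum, s = 6+16 = 22
p=5,j=3: even sum, s = 22+15 = 37
p=5,j=4: odd sum, s = 37-4 = 33
p=5,j=5: even sum, s = 33+25 = 58
p=6,j=3: odd sum, s = 58-3 = 55
p=6,j=4: even sum, s = 55+24 = 79
p=6,j=5: odd sum, s = 79-5 = 74
p=6,j=6: even sum, s = 74+36 = 110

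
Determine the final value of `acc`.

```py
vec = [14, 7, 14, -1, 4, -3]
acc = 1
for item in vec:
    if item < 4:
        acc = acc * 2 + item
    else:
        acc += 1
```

13

item=14: not <4, acc = 1+1 = 2
item=7: not <4, acc = 2+1 = 3
item=14: not <4, acc = 3+1 = 4
item=-1: <4, acc = 4*2+(-1) = 7
item=4: not <4, acc = 7+1 = 8
item=-3: <4, acc = 8*2+(-3) = 13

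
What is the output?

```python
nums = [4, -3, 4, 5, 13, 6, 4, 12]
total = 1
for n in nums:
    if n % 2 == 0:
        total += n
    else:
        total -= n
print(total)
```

n=4: even, total = 1+4 = 5
n=-3: not even, total = 5-(-3) = 8
n=4: even, total = 8+4 = 12
n=5: not even, total = 12-5 = 7
n=13: not even, total = 7-13 = -6
n=6: even, total = (-6)+6 = 0
n=4: even, total = 0+4 = 4
n=12: even, total = 4+12 = 16

16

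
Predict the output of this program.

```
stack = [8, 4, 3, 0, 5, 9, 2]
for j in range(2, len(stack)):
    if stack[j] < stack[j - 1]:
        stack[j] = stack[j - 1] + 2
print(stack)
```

j=2: 3<4, stack[2] = 4+2 = 6 → [8, 4, 6, 0, 5, 9, 2]
j=3: 0<6, stack[3] = 6+2 = 8 → [8, 4, 6, 8, 5, 9, 2]
j=4: 5<8, stack[4] = 8+2 = 10 → [8, 4, 6, 8, 10, 9, 2]
j=5: 9<10, stack[5] = 10+2 = 12 → [8, 4, 6, 8, 10, 12, 2]
j=6: 2<12, stack[6] = 12+2 = 14 → [8, 4, 6, 8, 10, 12, 14]

[8, 4, 6, 8, 10, 12, 14]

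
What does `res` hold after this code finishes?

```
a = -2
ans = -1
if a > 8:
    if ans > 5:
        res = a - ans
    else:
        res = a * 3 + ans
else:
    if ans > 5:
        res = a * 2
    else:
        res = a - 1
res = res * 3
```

-9

a=-2, ans=-1
a > 8 is False; ans > 5 is False
→ res = a - 1 = -3
res = (-3)*3 = -9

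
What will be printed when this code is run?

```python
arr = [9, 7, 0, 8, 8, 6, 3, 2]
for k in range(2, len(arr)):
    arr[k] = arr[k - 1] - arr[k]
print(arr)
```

[9, 7, 7, -1, -9, -15, -18, -20]

k=2: arr[2] = 7-0 = 7 → [9, 7, 7, 8, 8, 6, 3, 2]
k=3: arr[3] = 7-8 = -1 → [9, 7, 7, -1, 8, 6, 3, 2]
k=4: arr[4] = (-1)-8 = -9 → [9, 7, 7, -1, -9, 6, 3, 2]
k=5: arr[5] = (-9)-6 = -15 → [9, 7, 7, -1, -9, -15, 3, 2]
k=6: arr[6] = (-15)-3 = -18 → [9, 7, 7, -1, -9, -15, -18, 2]
k=7: arr[7] = (-18)-2 = -20 → [9, 7, 7, -1, -9, -15, -18, -20]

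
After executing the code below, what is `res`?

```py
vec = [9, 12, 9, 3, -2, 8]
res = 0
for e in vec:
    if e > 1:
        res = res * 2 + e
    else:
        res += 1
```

e=9: >1, res = 0*2+9 = 9
e=12: >1, res = 9*2+12 = 30
e=9: >1, res = 30*2+9 = 69
e=3: >1, res = 69*2+3 = 141
e=-2: not >1, res = 141+1 = 142
e=8: >1, res = 142*2+8 = 292

292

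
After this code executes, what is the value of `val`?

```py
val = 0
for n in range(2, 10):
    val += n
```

44

n=2: val = 0+2 = 2
n=3: val = 2+3 = 5
n=4: val = 5+4 = 9
n=5: val = 9+5 = 14
n=6: val = 14+6 = 20
n=7: val = 20+7 = 27
n=8: val = 27+8 = 35
n=9: val = 35+9 = 44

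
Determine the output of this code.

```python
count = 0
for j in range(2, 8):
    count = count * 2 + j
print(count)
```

183

j=2: count = 0*2+2 = 2
j=3: count = 2*2+3 = 7
j=4: count = 7*2+4 = 18
j=5: count = 18*2+5 = 41
j=6: count = 41*2+6 = 88
j=7: count = 88*2+7 = 183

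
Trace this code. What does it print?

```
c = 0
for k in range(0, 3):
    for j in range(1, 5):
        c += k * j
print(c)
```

30

k=0,j=1: c = 0+0 = 0
k=0,j=2: c = 0+0 = 0
k=0,j=3: c = 0+0 = 0
k=0,j=4: c = 0+0 = 0
k=1,j=1: c = 0+1 = 1
k=1,j=2: c = 1+2 = 3
k=1,j=3: c = 3+3 = 6
k=1,j=4: c = 6+4 = 10
k=2,j=1: c = 10+2 = 12
k=2,j=2: c = 12+4 = 16
k=2,j=3: c = 16+6 = 22
k=2,j=4: c = 22+8 = 30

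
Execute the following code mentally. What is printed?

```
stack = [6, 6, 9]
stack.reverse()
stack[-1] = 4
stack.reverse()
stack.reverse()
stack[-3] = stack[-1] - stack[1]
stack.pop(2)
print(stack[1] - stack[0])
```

8

reverse → [9, 6, 6]
stack[-1] = 4 → [9, 6, 4]
reverse → [4, 6, 9]
reverse → [9, 6, 4]
stack[-3] = stack[-1]-stack[1] = 4-6 = -2 → [-2, 6, 4]
pop(2) removes 4 → [-2, 6]
stack[1]-stack[0] = 6-(-2) = 8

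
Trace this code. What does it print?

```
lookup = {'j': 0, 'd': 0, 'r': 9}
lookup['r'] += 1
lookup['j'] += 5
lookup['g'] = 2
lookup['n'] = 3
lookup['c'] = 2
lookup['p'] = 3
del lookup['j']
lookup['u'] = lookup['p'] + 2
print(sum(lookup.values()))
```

25

lookup['r'] = 9+1 = 10 → {'j': 0, 'd': 0, 'r': 10}
lookup['j'] = 0+5 = 5 → {'j': 5, 'd': 0, 'r': 10}
lookup['g'] = 2 → {'j': 5, 'd': 0, 'r': 10, 'g': 2}
lookup['n'] = 3 → {'j': 5, 'd': 0, 'r': 10, 'g': 2, 'n': 3}
lookup['c'] = 2 → {'j': 5, 'd': 0, 'r': 10, 'g': 2, 'n': 3, 'c': 2}
lookup['p'] = 3 → {'j': 5, 'd': 0, 'r': 10, 'g': 2, 'n': 3, 'c': 2, 'p': 3}
del 'j' → {'d': 0, 'r': 10, 'g': 2, 'n': 3, 'c': 2, 'p': 3}
lookup['u'] = lookup['p']+2 = 5 → {'d': 0, 'r': 10, 'g': 2, 'n': 3, 'c': 2, 'p': 3, 'u': 5}
sum of values = 25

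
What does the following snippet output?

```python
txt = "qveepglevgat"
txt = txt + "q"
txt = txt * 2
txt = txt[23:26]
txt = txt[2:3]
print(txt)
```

q

+ 'q' → 'qveepglevgatq'
repeat ×2 → 'qveepglevgatqqveepglevgatq'
slice [23:26] → 'atq'
slice [2:3] → 'q'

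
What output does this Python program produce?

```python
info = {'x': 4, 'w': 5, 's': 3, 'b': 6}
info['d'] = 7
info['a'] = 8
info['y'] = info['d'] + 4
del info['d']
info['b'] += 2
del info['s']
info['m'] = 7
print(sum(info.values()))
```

info['d'] = 7 → {'x': 4, 'w': 5, 's': 3, 'b': 6, 'd': 7}
info['a'] = 8 → {'x': 4, 'w': 5, 's': 3, 'b': 6, 'd': 7, 'a': 8}
info['y'] = info['d']+4 = 11 → {'x': 4, 'w': 5, 's': 3, 'b': 6, 'd': 7, 'a': 8, 'y': 11}
del 'd' → {'x': 4, 'w': 5, 's': 3, 'b': 6, 'a': 8, 'y': 11}
info['b'] = 6+2 = 8 → {'x': 4, 'w': 5, 's': 3, 'b': 8, 'a': 8, 'y': 11}
del 's' → {'x': 4, 'w': 5, 'b': 8, 'a': 8, 'y': 11}
info['m'] = 7 → {'x': 4, 'w': 5, 'b': 8, 'a': 8, 'y': 11, 'm': 7}
sum of values = 43

43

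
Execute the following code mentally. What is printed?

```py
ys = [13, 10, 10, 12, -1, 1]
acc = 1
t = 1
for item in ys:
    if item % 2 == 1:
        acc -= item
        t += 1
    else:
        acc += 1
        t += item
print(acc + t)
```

27

item=13: odd, acc = 1-13 = -12; t=2
item=10: not odd, acc = (-12)+1 = -11; t=12
item=10: not odd, acc = (-11)+1 = -10; t=22
item=12: not odd, acc = (-10)+1 = -9; t=34
item=-1: odd, acc = (-9)-(-1) = -8; t=35
item=1: odd, acc = (-8)-1 = -9; t=36
acc+t = (-9)+36 = 27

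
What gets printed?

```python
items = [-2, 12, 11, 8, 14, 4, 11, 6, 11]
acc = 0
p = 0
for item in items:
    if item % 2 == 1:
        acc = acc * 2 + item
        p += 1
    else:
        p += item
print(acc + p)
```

item=-2: not odd; p=-2
item=12: not odd; p=10
item=11: odd, acc = 0*2+11 = 11; p=11
item=8: not odd; p=19
item=14: not odd; p=33
item=4: not odd; p=37
item=11: odd, acc = 11*2+11 = 33; p=38
item=6: not odd; p=44
item=11: odd, acc = 33*2+11 = 77; p=45
acc+p = 77+45 = 122

122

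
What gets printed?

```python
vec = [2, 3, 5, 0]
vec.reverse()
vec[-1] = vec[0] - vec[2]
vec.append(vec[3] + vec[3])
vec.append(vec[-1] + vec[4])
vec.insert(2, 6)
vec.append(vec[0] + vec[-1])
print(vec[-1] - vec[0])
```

reverse → [0, 5, 3, 2]
vec[-1] = vec[0]-vec[2] = 0-3 = -3 → [0, 5, 3, -3]
append vec[3]+vec[3] = (-3)+(-3) = -6 → [0, 5, 3, -3, -6]
append vec[-1]+vec[4] = (-6)+(-6) = -12 → [0, 5, 3, -3, -6, -12]
insert 6 at 2 → [0, 5, 6, 3, -3, -6, -12]
append vec[0]+vec[-1] = 0+(-12) = -12 → [0, 5, 6, 3, -3, -6, -12, -12]
vec[-1]-vec[0] = (-12)-0 = -12

-12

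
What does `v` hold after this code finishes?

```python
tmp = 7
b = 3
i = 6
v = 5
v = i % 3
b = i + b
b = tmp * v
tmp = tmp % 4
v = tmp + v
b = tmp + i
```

v = 6%3 = 0
b = 6+3 = 9
b = 7*0 = 0
tmp = 7%4 = 3
v = 3+0 = 3
b = 3+6 = 9

3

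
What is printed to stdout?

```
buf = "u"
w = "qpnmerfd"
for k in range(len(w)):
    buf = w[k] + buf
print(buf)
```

dfremnpqu

k=0: prepend 'q' → 'qu'
k=1: prepend 'p' → 'pqu'
k=2: prepend 'n' → 'npqu'
k=3: prepend 'm' → 'mnpqu'
k=4: prepend 'e' → 'emnpqu'
k=5: prepend 'r' → 'remnpqu'
k=6: prepend 'f' → 'fremnpqu'
k=7: prepend 'd' → 'dfremnpqu'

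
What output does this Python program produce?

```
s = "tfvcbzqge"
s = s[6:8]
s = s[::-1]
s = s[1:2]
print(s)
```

q

slice [6:8] → 'qg'
reverse → 'gq'
slice [1:2] → 'q'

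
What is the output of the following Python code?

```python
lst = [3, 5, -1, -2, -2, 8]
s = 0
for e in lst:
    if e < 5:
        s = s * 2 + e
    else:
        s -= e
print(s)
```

-34

e=3: <5, s = 0*2+3 = 3
e=5: not <5, s = 3-5 = -2
e=-1: <5, s = (-2)*2+(-1) = -5
e=-2: <5, s = (-5)*2+(-2) = -12
e=-2: <5, s = (-12)*2+(-2) = -26
e=8: not <5, s = (-26)-8 = -34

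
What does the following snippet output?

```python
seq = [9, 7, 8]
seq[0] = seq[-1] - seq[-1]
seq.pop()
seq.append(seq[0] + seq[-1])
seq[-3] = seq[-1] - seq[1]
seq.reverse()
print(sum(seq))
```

seq[0] = seq[-1]-seq[-1] = 8-8 = 0 → [0, 7, 8]
pop() removes 8 → [0, 7]
append seq[0]+seq[-1] = 0+7 = 7 → [0, 7, 7]
seq[-3] = seq[-1]-seq[1] = 7-7 = 0 → [0, 7, 7]
reverse → [7, 7, 0]
sum = 14

14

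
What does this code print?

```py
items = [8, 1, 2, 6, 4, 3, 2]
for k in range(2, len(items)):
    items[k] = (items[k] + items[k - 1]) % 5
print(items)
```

[8, 1, 3, 4, 3, 1, 3]

k=2: items[2] = (2+1)%5 = 3 → [8, 1, 3, 6, 4, 3, 2]
k=3: items[3] = (6+3)%5 = 4 → [8, 1, 3, 4, 4, 3, 2]
k=4: items[4] = (4+4)%5 = 3 → [8, 1, 3, 4, 3, 3, 2]
k=5: items[5] = (3+3)%5 = 1 → [8, 1, 3, 4, 3, 1, 2]
k=6: items[6] = (2+1)%5 = 3 → [8, 1, 3, 4, 3, 1, 3]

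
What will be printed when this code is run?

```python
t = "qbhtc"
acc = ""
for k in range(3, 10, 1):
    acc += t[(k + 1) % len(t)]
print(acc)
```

cqbhtcq

k=3: add t[4]='c' → 'c'
k=4: add t[0]='q' → 'cq'
k=5: add t[1]='b' → 'cqb'
k=6: add t[2]='h' → 'cqbh'
k=7: add t[3]='t' → 'cqbht'
k=8: add t[4]='c' → 'cqbhtc'
k=9: add t[0]='q' → 'cqbhtcq'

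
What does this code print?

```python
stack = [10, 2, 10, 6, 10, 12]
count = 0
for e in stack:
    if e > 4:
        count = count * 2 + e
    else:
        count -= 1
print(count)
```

280

e=10: >4, count = 0*2+10 = 10
e=2: not >4, count = 10-1 = 9
e=10: >4, count = 9*2+10 = 28
e=6: >4, count = 28*2+6 = 62
e=10: >4, count = 62*2+10 = 134
e=12: >4, count = 134*2+12 = 280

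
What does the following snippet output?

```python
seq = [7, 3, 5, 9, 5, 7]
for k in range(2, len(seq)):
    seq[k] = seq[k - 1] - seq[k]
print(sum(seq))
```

-42

k=2: seq[2] = 3-5 = -2 → [7, 3, -2, 9, 5, 7]
k=3: seq[3] = (-2)-9 = -11 → [7, 3, -2, -11, 5, 7]
k=4: seq[4] = (-11)-5 = -16 → [7, 3, -2, -11, -16, 7]
k=5: seq[5] = (-16)-7 = -23 → [7, 3, -2, -11, -16, -23]
sum = -42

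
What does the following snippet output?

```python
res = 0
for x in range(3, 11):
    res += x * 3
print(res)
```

156

x=3: res = 0+3*3 = 9
x=4: res = 9+4*3 = 21
x=5: res = 21+5*3 = 36
x=6: res = 36+6*3 = 54
x=7: res = 54+7*3 = 75
x=8: res = 75+8*3 = 99
x=9: res = 99+9*3 = 126
x=10: res = 126+10*3 = 156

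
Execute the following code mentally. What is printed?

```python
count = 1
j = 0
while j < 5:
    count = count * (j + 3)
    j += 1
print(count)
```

2520

j=0: count = 1*3 = 3
j=1: count = 3*4 = 12
j=2: count = 12*5 = 60
j=3: count = 60*6 = 360
j=4: count = 360*7 = 2520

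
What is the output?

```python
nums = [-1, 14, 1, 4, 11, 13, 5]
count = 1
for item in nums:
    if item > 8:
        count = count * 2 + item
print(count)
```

99

item=-1: not >8
item=14: >8, count = 1*2+14 = 16
item=1: not >8
item=4: not >8
item=11: >8, count = 16*2+11 = 43
item=13: >8, count = 43*2+13 = 99
item=5: not >8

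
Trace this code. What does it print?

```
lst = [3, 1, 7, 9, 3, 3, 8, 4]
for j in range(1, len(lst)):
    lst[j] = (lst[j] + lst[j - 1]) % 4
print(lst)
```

j=1: lst[1] = (1+3)%4 = 0 → [3, 0, 7, 9, 3, 3, 8, 4]
j=2: lst[2] = (7+0)%4 = 3 → [3, 0, 3, 9, 3, 3, 8, 4]
j=3: lst[3] = (9+3)%4 = 0 → [3, 0, 3, 0, 3, 3, 8, 4]
j=4: lst[4] = (3+0)%4 = 3 → [3, 0, 3, 0, 3, 3, 8, 4]
j=5: lst[5] = (3+3)%4 = 2 → [3, 0, 3, 0, 3, 2, 8, 4]
j=6: lst[6] = (8+2)%4 = 2 → [3, 0, 3, 0, 3, 2, 2, 4]
j=7: lst[7] = (4+2)%4 = 2 → [3, 0, 3, 0, 3, 2, 2, 2]

[3, 0, 3, 0, 3, 2, 2, 2]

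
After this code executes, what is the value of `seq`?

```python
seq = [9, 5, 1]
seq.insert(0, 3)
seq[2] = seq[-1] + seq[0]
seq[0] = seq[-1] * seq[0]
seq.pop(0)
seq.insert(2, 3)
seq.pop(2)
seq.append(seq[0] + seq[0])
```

[9, 4, 1, 18]

insert 3 at 0 → [3, 9, 5, 1]
seq[2] = seq[-1]+seq[0] = 1+3 = 4 → [3, 9, 4, 1]
seq[0] = seq[-1]*seq[0] = 1*3 = 3 → [3, 9, 4, 1]
pop(0) removes 3 → [9, 4, 1]
insert 3 at 2 → [9, 4, 3, 1]
pop(2) removes 3 → [9, 4, 1]
append seq[0]+seq[0] = 9+9 = 18 → [9, 4, 1, 18]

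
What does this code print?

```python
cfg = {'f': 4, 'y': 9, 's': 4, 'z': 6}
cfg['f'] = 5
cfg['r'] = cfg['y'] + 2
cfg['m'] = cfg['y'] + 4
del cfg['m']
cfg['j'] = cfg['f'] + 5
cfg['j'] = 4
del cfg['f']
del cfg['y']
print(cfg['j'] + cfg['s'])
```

8

cfg['f'] = 5 → {'f': 5, 'y': 9, 's': 4, 'z': 6}
cfg['r'] = cfg['y']+2 = 11 → {'f': 5, 'y': 9, 's': 4, 'z': 6, 'r': 11}
cfg['m'] = cfg['y']+4 = 13 → {'f': 5, 'y': 9, 's': 4, 'z': 6, 'r': 11, 'm': 13}
del 'm' → {'f': 5, 'y': 9, 's': 4, 'z': 6, 'r': 11}
cfg['j'] = cfg['f']+5 = 10 → {'f': 5, 'y': 9, 's': 4, 'z': 6, 'r': 11, 'j': 10}
cfg['j'] = 4 → {'f': 5, 'y': 9, 's': 4, 'z': 6, 'r': 11, 'j': 4}
del 'f' → {'y': 9, 's': 4, 'z': 6, 'r': 11, 'j': 4}
del 'y' → {'s': 4, 'z': 6, 'r': 11, 'j': 4}
cfg['j']+cfg['s'] = 4+4 = 8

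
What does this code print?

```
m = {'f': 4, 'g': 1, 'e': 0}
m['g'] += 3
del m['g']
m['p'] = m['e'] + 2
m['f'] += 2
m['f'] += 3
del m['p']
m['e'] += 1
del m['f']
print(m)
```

m['g'] = 1+3 = 4 → {'f': 4, 'g': 4, 'e': 0}
del 'g' → {'f': 4, 'e': 0}
m['p'] = m['e']+2 = 2 → {'f': 4, 'e': 0, 'p': 2}
m['f'] = 4+2 = 6 → {'f': 6, 'e': 0, 'p': 2}
m['f'] = 6+3 = 9 → {'f': 9, 'e': 0, 'p': 2}
del 'p' → {'f': 9, 'e': 0}
m['e'] = 0+1 = 1 → {'f': 9, 'e': 1}
del 'f' → {'e': 1}

{'e': 1}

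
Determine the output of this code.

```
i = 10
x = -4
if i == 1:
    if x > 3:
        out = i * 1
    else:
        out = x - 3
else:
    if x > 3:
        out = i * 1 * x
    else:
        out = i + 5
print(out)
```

i=10, x=-4
i == 1 is False; x > 3 is False
→ out = i + 5 = 15

15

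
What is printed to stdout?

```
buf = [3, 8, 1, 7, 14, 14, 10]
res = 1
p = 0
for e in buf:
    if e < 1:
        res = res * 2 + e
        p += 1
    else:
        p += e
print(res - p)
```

-56

e=3: not <1; p=3
e=8: not <1; p=11
e=1: not <1; p=12
e=7: not <1; p=19
e=14: not <1; p=33
e=14: not <1; p=47
e=10: not <1; p=57
res-p = 1-57 = -56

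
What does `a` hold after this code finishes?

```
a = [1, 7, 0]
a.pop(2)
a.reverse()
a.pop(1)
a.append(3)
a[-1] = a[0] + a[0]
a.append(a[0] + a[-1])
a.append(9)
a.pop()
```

pop(2) removes 0 → [1, 7]
reverse → [7, 1]
pop(1) removes 1 → [7]
append 3 → [7, 3]
a[-1] = a[0]+a[0] = 7+7 = 14 → [7, 14]
append a[0]+a[-1] = 7+14 = 21 → [7, 14, 21]
append 9 → [7, 14, 21, 9]
pop() removes 9 → [7, 14, 21]

[7, 14, 21]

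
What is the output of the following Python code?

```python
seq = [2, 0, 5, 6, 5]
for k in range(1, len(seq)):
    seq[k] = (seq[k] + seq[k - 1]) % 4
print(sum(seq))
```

k=1: seq[1] = (0+2)%4 = 2 → [2, 2, 5, 6, 5]
k=2: seq[2] = (5+2)%4 = 3 → [2, 2, 3, 6, 5]
k=3: seq[3] = (6+3)%4 = 1 → [2, 2, 3, 1, 5]
k=4: seq[4] = (5+1)%4 = 2 → [2, 2, 3, 1, 2]
sum = 10

10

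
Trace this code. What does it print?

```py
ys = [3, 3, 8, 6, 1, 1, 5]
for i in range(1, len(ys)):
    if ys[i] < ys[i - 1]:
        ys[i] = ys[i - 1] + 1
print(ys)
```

[3, 3, 8, 9, 10, 11, 12]

i=1: 3>=3, unchanged → [3, 3, 8, 6, 1, 1, 5]
i=2: 8>=3, unchanged → [3, 3, 8, 6, 1, 1, 5]
i=3: 6<8, ys[3] = 8+1 = 9 → [3, 3, 8, 9, 1, 1, 5]
i=4: 1<9, ys[4] = 9+1 = 10 → [3, 3, 8, 9, 10, 1, 5]
i=5: 1<10, ys[5] = 10+1 = 11 → [3, 3, 8, 9, 10, 11, 5]
i=6: 5<11, ys[6] = 11+1 = 12 → [3, 3, 8, 9, 10, 11, 12]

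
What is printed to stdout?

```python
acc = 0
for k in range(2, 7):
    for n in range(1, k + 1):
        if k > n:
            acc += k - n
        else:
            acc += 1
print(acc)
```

40

k=2,n=1: 2>1, acc = 0+1 = 1
k=2,n=2: not 2>2, acc = 1+1 = 2
k=3,n=1: 3>1, acc = 2+2 = 4
k=3,n=2: 3>2, acc = 4+1 = 5
k=3,n=3: not 3>3, acc = 5+1 = 6
k=4,n=1: 4>1, acc = 6+3 = 9
k=4,n=2: 4>2, acc = 9+2 = 11
k=4,n=3: 4>3, acc = 11+1 = 12
k=4,n=4: not 4>4, acc = 12+1 = 13
k=5,n=1: 5>1, acc = 13+4 = 17
k=5,n=2: 5>2, acc = 17+3 = 20
k=5,n=3: 5>3, acc = 20+2 = 22
k=5,n=4: 5>4, acc = 22+1 = 23
k=5,n=5: not 5>5, acc = 23+1 = 24
k=6,n=1: 6>1, acc = 24+5 = 29
k=6,n=2: 6>2, acc = 29+4 = 33
k=6,n=3: 6>3, acc = 33+3 = 36
k=6,n=4: 6>4, acc = 36+2 = 38
k=6,n=5: 6>5, acc = 38+1 = 39
k=6,n=6: not 6>6, acc = 39+1 = 40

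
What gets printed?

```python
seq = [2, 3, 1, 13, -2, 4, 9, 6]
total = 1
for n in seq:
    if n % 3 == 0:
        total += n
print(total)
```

19

n=2: not %3==0
n=3: %3==0, total = 1+3 = 4
n=1: not %3==0
n=13: not %3==0
n=-2: not %3==0
n=4: not %3==0
n=9: %3==0, total = 4+9 = 13
n=6: %3==0, total = 13+6 = 19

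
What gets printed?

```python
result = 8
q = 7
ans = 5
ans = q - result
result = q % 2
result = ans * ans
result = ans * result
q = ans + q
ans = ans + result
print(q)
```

6

ans = 7-8 = -1
result = 7%2 = 1
result = (-1)*(-1) = 1
result = (-1)*1 = -1
q = (-1)+7 = 6
ans = (-1)+(-1) = -2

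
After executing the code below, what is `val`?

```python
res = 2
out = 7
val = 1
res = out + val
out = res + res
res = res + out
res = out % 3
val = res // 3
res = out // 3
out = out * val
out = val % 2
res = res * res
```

res = 7+1 = 8
out = 8+8 = 16
res = 8+16 = 24
res = 16%3 = 1
val = 1//3 = 0
res = 16//3 = 5
out = 16*0 = 0
out = 0%2 = 0
res = 5*5 = 25

0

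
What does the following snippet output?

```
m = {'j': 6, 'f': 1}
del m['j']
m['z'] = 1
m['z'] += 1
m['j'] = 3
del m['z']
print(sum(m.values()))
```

del 'j' → {'f': 1}
m['z'] = 1 → {'f': 1, 'z': 1}
m['z'] = 1+1 = 2 → {'f': 1, 'z': 2}
m['j'] = 3 → {'f': 1, 'z': 2, 'j': 3}
del 'z' → {'f': 1, 'j': 3}
sum of values = 4

4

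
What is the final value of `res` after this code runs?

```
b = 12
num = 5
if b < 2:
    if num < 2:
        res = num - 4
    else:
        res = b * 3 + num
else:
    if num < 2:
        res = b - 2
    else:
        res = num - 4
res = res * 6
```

b=12, num=5
b < 2 is False; num < 2 is False
→ res = num - 4 = 1
res = 1*6 = 6

6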